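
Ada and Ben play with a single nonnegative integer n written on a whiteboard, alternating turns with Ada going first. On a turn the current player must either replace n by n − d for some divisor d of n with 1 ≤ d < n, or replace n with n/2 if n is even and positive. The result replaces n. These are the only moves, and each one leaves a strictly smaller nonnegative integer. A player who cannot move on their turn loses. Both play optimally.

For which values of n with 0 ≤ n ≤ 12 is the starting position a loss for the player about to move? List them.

Build the W/L table. Terminal = L. A non-terminal position is W if it has a move to some L; otherwise it is L.
n=0: no move → L
n=1: no move → L
n=2: →1(L), so W
n=3: →2(W) only, which is W, so L
n=4: →3(L), so W
n=5: →4(W) only, which is W, so L
n=6: →3(L), so W
n=7: →6(W) only, which is W, so L
n=8: →7(L), so W
n=9: →6(W), 8(W) — all W, so L
n=10: →5(L), so W
n=11: →10(W) only, which is W, so L
n=12: →9(L), so W
The losing starting values of n are exactly the entries labelled L in this table (7 of them).

0, 1, 3, 5, 7, 9, 11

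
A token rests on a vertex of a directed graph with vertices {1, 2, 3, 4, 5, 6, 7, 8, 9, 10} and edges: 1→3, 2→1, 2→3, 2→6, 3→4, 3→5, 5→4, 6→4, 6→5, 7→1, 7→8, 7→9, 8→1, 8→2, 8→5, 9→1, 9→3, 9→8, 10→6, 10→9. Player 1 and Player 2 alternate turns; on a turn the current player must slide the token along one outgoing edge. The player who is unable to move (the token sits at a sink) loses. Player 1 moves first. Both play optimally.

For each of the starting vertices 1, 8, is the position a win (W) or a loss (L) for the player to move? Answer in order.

1: L, 8: W

Compute win/loss labels from the base case upward. A position with no move is L. Any other position is W if it can reach an L in one move, else L.
Every edge goes from a vertex to one that appears earlier in the order 4, 5, 6, 3, 1, 2, 8, 9, 7, 10, so processing vertices in that order labels each vertex after all of its successors.
4: no outgoing edge → L
5: can move to 4, which is L ⇒ W
6: can move to 4, which is L ⇒ W
3: can move to 4, which is L ⇒ W
1: the only move is to 3(W), a W ⇒ L
2: can move to 1, which is L ⇒ W
8: can move to 1, which is L ⇒ W
9: can move to 1, which is L ⇒ W
7: can move to 1, which is L ⇒ W
10: moves to 9(W), 6(W); every one is W ⇒ L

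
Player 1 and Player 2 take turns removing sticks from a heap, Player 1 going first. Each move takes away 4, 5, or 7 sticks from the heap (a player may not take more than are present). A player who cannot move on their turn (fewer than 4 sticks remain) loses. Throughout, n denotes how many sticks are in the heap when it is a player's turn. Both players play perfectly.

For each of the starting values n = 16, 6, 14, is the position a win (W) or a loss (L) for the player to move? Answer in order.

16: W, 6: W, 14: L

Classify positions by backward induction: terminal positions (no move available) are L. From any other position, the mover wins iff some move reaches an L.
n=0: no move → L
n=1: no move → L
n=2: no move → L
n=3: no move → L
n=4: can move to 0, which is L ⇒ W
n=5: can move to 1, which is L ⇒ W
n=6: can move to 2, which is L ⇒ W
n=7: can move to 3, which is L ⇒ W
n=8: can move to 3, which is L ⇒ W
n=9: can move to 2, which is L ⇒ W
n=10: can move to 3, which is L ⇒ W
n=11: moves to 7(W), 6(W), 4(W); every one is W ⇒ L
n=12: moves to 8(W), 7(W), 5(W); every one is W ⇒ L
n=13: moves to 9(W), 8(W), 6(W); every one is W ⇒ L
n=14: moves to 10(W), 9(W), 7(W); every one is W ⇒ L
n=15: can move to 11, which is L ⇒ W
n=16: can move to 12, which is L ⇒ W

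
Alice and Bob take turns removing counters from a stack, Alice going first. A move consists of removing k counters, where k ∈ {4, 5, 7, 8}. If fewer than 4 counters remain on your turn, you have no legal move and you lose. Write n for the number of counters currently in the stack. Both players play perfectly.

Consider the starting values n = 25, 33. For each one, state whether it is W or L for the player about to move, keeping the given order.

25: L, 33: W

Compute win/loss labels from the base case upward. A position with no move is L. Any other position is W if it can reach an L in one move, else L.
n=0: no move → L
n=1: no move → L
n=2: no move → L
n=3: no move → L
n=4: can move to 0, which is L ⇒ W
n=5: can move to 1, which is L ⇒ W
n=6: can move to 2, which is L ⇒ W
n=7: can move to 3, which is L ⇒ W
n=8: can move to 3, which is L ⇒ W
n=9: can move to 2, which is L ⇒ W
n=10: can move to 3, which is L ⇒ W
n=11: can move to 3, which is L ⇒ W
n=12: moves to 8(W), 7(W), 5(W), 4(W); every one is W ⇒ L
n=13: moves to 9(W), 8(W), 6(W), 5(W); every one is W ⇒ L
n=14: moves to 10(W), 9(W), 7(W), 6(W); every one is W ⇒ L
n=15: moves to 11(W), 10(W), 8(W), 7(W); every one is W ⇒ L
n=16: can move to 12, which is L ⇒ W
n=17: can move to 13, which is L ⇒ W
n=18: can move to 14, which is L ⇒ W
n=19: can move to 15, which is L ⇒ W
n=20: can move to 15, which is L ⇒ W
n=21: can move to 14, which is L ⇒ W
n=22: can move to 15, which is L ⇒ W
n=23: can move to 15, which is L ⇒ W
n=24: moves to 20(W), 19(W), 17(W), 16(W); every one is W ⇒ L
n=25: moves to 21(W), 20(W), 18(W), 17(W); every one is W ⇒ L
n=26: moves to 22(W), 21(W), 19(W), 18(W); every one is W ⇒ L
n=27: moves to 23(W), 22(W), 20(W), 19(W); every one is W ⇒ L
n=28: can move to 24, which is L ⇒ W
n=29: can move to 25, which is L ⇒ W
n=30: can move to 26, which is L ⇒ W
n=31: can move to 27, which is L ⇒ W
n=32: can move to 27, which is L ⇒ W
n=33: can move to 26, which is L ⇒ W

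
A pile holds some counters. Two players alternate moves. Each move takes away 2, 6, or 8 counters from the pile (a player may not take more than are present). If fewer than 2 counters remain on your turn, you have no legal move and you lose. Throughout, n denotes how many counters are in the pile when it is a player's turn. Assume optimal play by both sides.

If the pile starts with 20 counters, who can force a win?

The first player wins.

Label each position W (a win for the player to move) or L (a loss). A position with no legal move is L; any other position is W exactly when some move reaches an L, and L when every move reaches a W.
n=0: no move → L
n=1: no move → L
n=2: can move to 0, which is L ⇒ W
n=3: can move to 1, which is L ⇒ W
n=4: the only move is to 2(W), a W ⇒ L
n=5: the only move is to 3(W), a W ⇒ L
n=6: can move to 4, which is L ⇒ W
n=7: can move to 5, which is L ⇒ W
n=8: can move to 0, which is L ⇒ W
n=9: can move to 1, which is L ⇒ W
n=10: can move to 4, which is L ⇒ W
n=11: can move to 5, which is L ⇒ W
n=12: can move to 4, which is L ⇒ W
n=13: can move to 5, which is L ⇒ W
n=14: moves to 12(W), 8(W), 6(W); every one is W ⇒ L
n=15: moves to 13(W), 9(W), 7(W); every one is W ⇒ L
n=16: can move to 14, which is L ⇒ W
n=17: can move to 15, which is L ⇒ W
n=18: moves to 16(W), 12(W), 10(W); every one is W ⇒ L
n=19: moves to 17(W), 13(W), 11(W); every one is W ⇒ L
n=20: can move to 18, which is L ⇒ W
The starting position 20 is W: the player to move should remove 2, leaving 18, handing over an L position.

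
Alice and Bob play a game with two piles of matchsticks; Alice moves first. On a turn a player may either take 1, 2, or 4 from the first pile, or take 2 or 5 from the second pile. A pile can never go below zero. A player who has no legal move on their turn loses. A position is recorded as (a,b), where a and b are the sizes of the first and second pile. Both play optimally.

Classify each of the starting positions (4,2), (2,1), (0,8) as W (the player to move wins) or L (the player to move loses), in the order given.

Label each position W (a win for the player to move) or L (a loss). A position with no legal move is L; any other position is W exactly when some move reaches an L, and L when every move reaches a W.
No move ever increases a pile, so every position that can arise here has a ≤ 4 and b ≤ 8; it is enough to label the cells with 0 ≤ a ≤ 4 and 0 ≤ b ≤ 8.
Every move lowers a or b (never raises either), so fill the grid row by row in increasing a, and left to right within a row: each cell's successors are then already labelled.
      b=0  b=1  b=2  b=3  b=4  b=5  b=6  b=7  b=8
a=0:    L    L    W    W    L    W    W    L    L
a=1:    W    W    L    L    W    W    L    W    W
a=2:    W    W    W    W    W    L    W    W    W
a=3:    L    L    W    W    L    W    W    L    L
a=4:    W    W    L    L    W    W    L    W    W
Cells with no legal move (terminal, hence L): (0,0), (0,1).
The remaining L cells, each justified by listing all of its moves:
(0,4): L (sole option (0,2)(W) is W)
(0,7): L (options (0,5)(W), (0,2)(W) are all W)
(0,8): L (options (0,6)(W), (0,3)(W) are all W)
(1,2): L (options (0,2)(W), (1,0)(W) are all W)
(1,3): L (options (0,3)(W), (1,1)(W) are all W)
(1,6): L (options (0,6)(W), (1,4)(W), (1,1)(W) are all W)
(2,5): L (options (1,5)(W), (0,5)(W), (2,3)(W), (2,0)(W) are all W)
(3,0): L (options (2,0)(W), (1,0)(W) are all W)
(3,1): L (options (2,1)(W), (1,1)(W) are all W)
(3,4): L (options (2,4)(W), (1,4)(W), (3,2)(W) are all W)
(3,7): L (options (2,7)(W), (1,7)(W), (3,5)(W), (3,2)(W) are all W)
(3,8): L (options (2,8)(W), (1,8)(W), (3,6)(W), (3,3)(W) are all W)
(4,2): L (options (3,2)(W), (2,2)(W), (0,2)(W), (4,0)(W) are all W)
(4,3): L (options (3,3)(W), (2,3)(W), (0,3)(W), (4,1)(W) are all W)
(4,6): L (options (3,6)(W), (2,6)(W), (0,6)(W), (4,4)(W), (4,1)(W) are all W)
Every other cell has at least one move into one of the L cells above, so it is W.
(4,2): one of the L cells justified above, so L
(2,1): the move to (0,1) reaches an L cell, so W
(0,8): one of the L cells justified above, so L

(4,2): L, (2,1): W, (0,8): L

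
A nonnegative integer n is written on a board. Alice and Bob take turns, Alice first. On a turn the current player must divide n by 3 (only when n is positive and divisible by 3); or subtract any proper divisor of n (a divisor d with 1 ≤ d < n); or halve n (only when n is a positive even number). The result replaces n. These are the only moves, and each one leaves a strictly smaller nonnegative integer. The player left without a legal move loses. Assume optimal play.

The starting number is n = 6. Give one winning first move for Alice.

Compute win/loss labels from the base case upward. A position with no move is L. Any other position is W if it can reach an L in one move, else L.
n=0: no move → L
n=1: no move → L
n=2: →1(L), so W
n=3: →1(L), so W
n=4: →2(W), 3(W) — all W, so L
n=5: →4(L), so W
n=6: →4(L), so W
From 6, the L positions reachable in one move are: 4.

Move to 4.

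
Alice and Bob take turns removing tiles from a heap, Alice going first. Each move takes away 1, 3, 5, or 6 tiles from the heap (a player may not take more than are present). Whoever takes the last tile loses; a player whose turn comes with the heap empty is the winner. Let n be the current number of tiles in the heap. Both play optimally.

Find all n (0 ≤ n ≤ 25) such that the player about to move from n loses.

Label each position W (a win for the player to move) or L (a loss). A position with no legal move is W; any other position is W exactly when some move reaches an L, and L when every move reaches a W.
n=0: no move; the opponent has just taken the last tile and therefore loses → W
n=1: →0(W) only, which is W, so L
n=2: →1(L), so W
n=3: →2(W), 0(W) — all W, so L
n=4: →3(L), so W
n=5: →4(W), 2(W), 0(W) — all W, so L
n=6: →5(L), so W
n=7: →1(L), so W
n=8: →5(L), so W
n=9: →3(L), so W
n=10: →5(L), so W
n=11: →5(L), so W
n=12: →11(W), 9(W), 7(W), 6(W) — all W, so L
n=13: →12(L), so W
n=14: →13(W), 11(W), 9(W), 8(W) — all W, so L
n=15: →14(L), so W
n=16: →15(W), 13(W), 11(W), 10(W) — all W, so L
n=17: →16(L), so W
n=18: →12(L), so W
n=19: →16(L), so W
n=20: →14(L), so W
n=21: →16(L), so W
n=22: →16(L), so W
n=23: →22(W), 20(W), 18(W), 17(W) — all W, so L
n=24: →23(L), so W
n=25: →24(W), 22(W), 20(W), 19(W) — all W, so L
The losing starting values of n are exactly the entries labelled L in this table (8 of them).

1, 3, 5, 12, 14, 16, 23, 25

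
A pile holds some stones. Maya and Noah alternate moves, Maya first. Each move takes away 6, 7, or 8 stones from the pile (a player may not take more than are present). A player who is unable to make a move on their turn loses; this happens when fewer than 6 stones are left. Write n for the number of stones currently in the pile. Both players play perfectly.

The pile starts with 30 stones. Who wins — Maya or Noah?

Noah wins.

Work bottom-up. With no move the player to move loses. Otherwise the position is W if at least one move leads to an L position for the opponent, and L if every move leads to a W.
n=0: no move → L
n=1: no move → L
n=2: no move → L
n=3: no move → L
n=4: no move → L
n=5: no move → L
n=6: can move to 0, which is L ⇒ W
n=7: can move to 1, which is L ⇒ W
n=8: can move to 2, which is L ⇒ W
n=9: can move to 3, which is L ⇒ W
n=10: can move to 4, which is L ⇒ W
n=11: can move to 5, which is L ⇒ W
n=12: can move to 5, which is L ⇒ W
n=13: can move to 5, which is L ⇒ W
n=14: moves to 8(W), 7(W), 6(W); every one is W ⇒ L
n=15: moves to 9(W), 8(W), 7(W); every one is W ⇒ L
n=16: moves to 10(W), 9(W), 8(W); every one is W ⇒ L
n=17: moves to 11(W), 10(W), 9(W); every one is W ⇒ L
n=18: moves to 12(W), 11(W), 10(W); every one is W ⇒ L
n=19: moves to 13(W), 12(W), 11(W); every one is W ⇒ L
n=20: can move to 14, which is L ⇒ W
n=21: can move to 15, which is L ⇒ W
n=22: can move to 16, which is L ⇒ W
n=23: can move to 17, which is L ⇒ W
n=24: can move to 18, which is L ⇒ W
n=25: can move to 19, which is L ⇒ W
n=26: can move to 19, which is L ⇒ W
n=27: can move to 19, which is L ⇒ W
n=28: moves to 22(W), 21(W), 20(W); every one is W ⇒ L
n=29: moves to 23(W), 22(W), 21(W); every one is W ⇒ L
n=30: moves to 24(W), 23(W), 22(W); every one is W ⇒ L
Every move from 30 reaches a W position, so the mover loses.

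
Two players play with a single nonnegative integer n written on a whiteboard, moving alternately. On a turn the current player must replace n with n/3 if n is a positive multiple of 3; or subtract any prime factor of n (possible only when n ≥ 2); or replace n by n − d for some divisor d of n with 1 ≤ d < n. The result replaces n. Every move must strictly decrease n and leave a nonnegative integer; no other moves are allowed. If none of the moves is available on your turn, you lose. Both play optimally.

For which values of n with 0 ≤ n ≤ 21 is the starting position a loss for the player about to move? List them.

Work bottom-up. With no move the player to move loses. Otherwise the position is W if at least one move leads to an L position for the opponent, and L if every move leads to a W.
n=0: no move → L
n=1: no move → L
n=2: reaches L-position 0 → W
n=3: reaches L-position 0 → W
n=4: only reaches 2(W), 3(W), all W → L
n=5: reaches L-position 0 → W
n=6: reaches L-position 4 → W
n=7: reaches L-position 0 → W
n=8: reaches L-position 4 → W
n=9: only reaches 3(W), 6(W), 8(W), all W → L
n=10: reaches L-position 9 → W
n=11: reaches L-position 0 → W
n=12: reaches L-position 4 → W
n=13: reaches L-position 0 → W
n=14: only reaches 7(W), 12(W), 13(W), all W → L
n=15: reaches L-position 14 → W
n=16: reaches L-position 14 → W
n=17: reaches L-position 0 → W
n=18: reaches L-position 9 → W
n=19: reaches L-position 0 → W
n=20: only reaches 10(W), 15(W), 16(W), 18(W), 19(W), all W → L
n=21: reaches L-position 14 → W
Reading off the rows marked L gives the requested list; there are 6 such values of n.

0, 1, 4, 9, 14, 20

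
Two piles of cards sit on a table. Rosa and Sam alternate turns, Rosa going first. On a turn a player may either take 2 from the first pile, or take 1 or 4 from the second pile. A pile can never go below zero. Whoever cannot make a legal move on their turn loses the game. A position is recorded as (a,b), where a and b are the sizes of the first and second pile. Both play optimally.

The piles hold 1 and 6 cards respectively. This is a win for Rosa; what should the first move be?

Classify positions by backward induction: terminal positions (no move available) are L. From any other position, the mover wins iff some move reaches an L.
No move ever increases a pile, so every position that can arise here has a ≤ 1 and b ≤ 6; it is enough to label the cells with 0 ≤ a ≤ 1 and 0 ≤ b ≤ 6.
Every move lowers a or b (never raises either), so fill the grid row by row in increasing a, and left to right within a row: each cell's successors are then already labelled.
      b=0  b=1  b=2  b=3  b=4  b=5  b=6
a=0:    L    W    L    W    W    L    W
a=1:    L    W    L    W    W    L    W
Cells with no legal move (terminal, hence L): (0,0), (1,0).
The remaining L cells, each justified by listing all of its moves:
(0,2): L (sole option (0,1)(W) is W)
(0,5): L (options (0,4)(W), (0,1)(W) are all W)
(1,2): L (sole option (1,1)(W) is W)
(1,5): L (options (1,4)(W), (1,1)(W) are all W)
Every other cell has at least one move into one of the L cells above, so it is W.
From (1,6), the L positions reachable in one move are: (1,5), (1,2). Any move reaching one of these is winning.

Move to (1,5).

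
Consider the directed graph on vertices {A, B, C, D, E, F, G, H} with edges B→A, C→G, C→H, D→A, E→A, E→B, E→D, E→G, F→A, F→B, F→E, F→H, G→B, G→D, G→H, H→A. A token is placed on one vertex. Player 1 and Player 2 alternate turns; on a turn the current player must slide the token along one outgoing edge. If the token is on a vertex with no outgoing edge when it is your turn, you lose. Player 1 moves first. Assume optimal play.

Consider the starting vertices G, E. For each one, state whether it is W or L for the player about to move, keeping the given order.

G: L, E: W

Use the standard recursion: the mover loses at a terminal position; elsewhere, the mover wins exactly when some move hands the opponent an L position.
Every edge goes from a vertex to one that appears earlier in the order A, D, H, B, G, E, F, C, so processing vertices in that order labels each vertex after all of its successors.
A: no outgoing edge → L
D: can move to A, which is L ⇒ W
H: can move to A, which is L ⇒ W
B: can move to A, which is L ⇒ W
G: moves to B(W), H(W), D(W); every one is W ⇒ L
E: can move to G, which is L ⇒ W
F: can move to A, which is L ⇒ W
C: can move to G, which is L ⇒ W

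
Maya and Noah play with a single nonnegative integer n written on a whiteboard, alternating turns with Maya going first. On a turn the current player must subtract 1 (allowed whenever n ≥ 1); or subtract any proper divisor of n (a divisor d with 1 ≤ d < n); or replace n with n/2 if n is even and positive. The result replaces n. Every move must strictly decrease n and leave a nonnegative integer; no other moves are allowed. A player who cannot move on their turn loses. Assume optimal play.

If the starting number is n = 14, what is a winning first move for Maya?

Move to 7.

Build the W/L table. Terminal = L. A non-terminal position is W if it has a move to some L; otherwise it is L.
n=0: no move → L
n=1: W (go to 0, an L position)
n=2: L (sole option 1(W) is W)
n=3: W (go to 2, an L position)
n=4: W (go to 2, an L position)
n=5: L (sole option 4(W) is W)
n=6: W (go to 5, an L position)
n=7: L (sole option 6(W) is W)
n=8: W (go to 7, an L position)
n=9: L (options 6(W), 8(W) are all W)
n=10: W (go to 5, an L position)
n=11: L (sole option 10(W) is W)
n=12: W (go to 9, an L position)
n=13: L (sole option 12(W) is W)
n=14: W (go to 7, an L position)
From 14, the L positions reachable in one move are: 7, 13. Any move reaching one of these is winning.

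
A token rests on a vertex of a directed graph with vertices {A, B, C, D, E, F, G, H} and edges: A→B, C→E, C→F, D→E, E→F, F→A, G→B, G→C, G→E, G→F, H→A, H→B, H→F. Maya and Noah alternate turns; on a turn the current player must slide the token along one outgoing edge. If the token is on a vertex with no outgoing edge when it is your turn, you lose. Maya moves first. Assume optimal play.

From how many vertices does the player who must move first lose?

3

Work bottom-up. With no move the player to move loses. Otherwise the position is W if at least one move leads to an L position for the opponent, and L if every move leads to a W.
Every edge goes from a vertex to one that appears earlier in the order B, A, F, E, H, C, D, G, so processing vertices in that order labels each vertex after all of its successors.
B: no outgoing edge → L
A: →B(L), so W
F: →A(W) only, which is W, so L
E: →F(L), so W
H: →F(L), so W
C: →F(L), so W
D: →E(W) only, which is W, so L
G: →F(L), so W
The L vertices are B, D, F; that is 3 in all.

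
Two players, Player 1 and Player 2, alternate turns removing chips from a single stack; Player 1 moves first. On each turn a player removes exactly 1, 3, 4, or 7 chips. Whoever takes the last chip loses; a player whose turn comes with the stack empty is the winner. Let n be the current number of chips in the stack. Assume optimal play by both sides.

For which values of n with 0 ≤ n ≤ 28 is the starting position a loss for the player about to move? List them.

Label each position W (a win for the player to move) or L (a loss). A position with no legal move is W; any other position is W exactly when some move reaches an L, and L when every move reaches a W.
n=0: no move; the opponent has just taken the last chip and therefore loses → W
n=1: only reaches 0(W), which is W → L
n=2: reaches L-position 1 → W
n=3: only reaches 2(W), 0(W), all W → L
n=4: reaches L-position 3 → W
n=5: reaches L-position 1 → W
n=6: reaches L-position 3 → W
n=7: reaches L-position 3 → W
n=8: reaches L-position 1 → W
n=9: only reaches 8(W), 6(W), 5(W), 2(W), all W → L
n=10: reaches L-position 9 → W
n=11: only reaches 10(W), 8(W), 7(W), 4(W), all W → L
n=12: reaches L-position 11 → W
n=13: reaches L-position 9 → W
n=14: reaches L-position 11 → W
n=15: reaches L-position 11 → W
n=16: reaches L-position 9 → W
n=17: only reaches 16(W), 14(W), 13(W), 10(W), all W → L
n=18: reaches L-position 17 → W
n=19: only reaches 18(W), 16(W), 15(W), 12(W), all W → L
n=20: reaches L-position 19 → W
n=21: reaches L-position 17 → W
n=22: reaches L-position 19 → W
n=23: reaches L-position 19 → W
n=24: reaches L-position 17 → W
n=25: only reaches 24(W), 22(W), 21(W), 18(W), all W → L
n=26: reaches L-position 25 → W
n=27: only reaches 26(W), 24(W), 23(W), 20(W), all W → L
n=28: reaches L-position 27 → W
Reading off the rows marked L gives the requested list; there are 8 such values of n.

1, 3, 9, 11, 17, 19, 25, 27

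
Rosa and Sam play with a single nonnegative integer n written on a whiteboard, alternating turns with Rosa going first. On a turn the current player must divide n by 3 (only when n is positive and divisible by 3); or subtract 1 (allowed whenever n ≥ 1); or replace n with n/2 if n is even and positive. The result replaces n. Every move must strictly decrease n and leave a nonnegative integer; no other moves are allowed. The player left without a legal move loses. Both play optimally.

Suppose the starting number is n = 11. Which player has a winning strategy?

Compute win/loss labels from the base case upward. A position with no move is L. Any other position is W if it can reach an L in one move, else L.
n=0: no move → L
n=1: can move to 0, which is L ⇒ W
n=2: the only move is to 1(W), a W ⇒ L
n=3: can move to 2, which is L ⇒ W
n=4: can move to 2, which is L ⇒ W
n=5: the only move is to 4(W), a W ⇒ L
n=6: can move to 2, which is L ⇒ W
n=7: the only move is to 6(W), a W ⇒ L
n=8: can move to 7, which is L ⇒ W
n=9: moves to 3(W), 8(W); every one is W ⇒ L
n=10: can move to 5, which is L ⇒ W
n=11: the only move is to 10(W), a W ⇒ L
Every move from 11 reaches a W position, so the mover loses.

Sam wins.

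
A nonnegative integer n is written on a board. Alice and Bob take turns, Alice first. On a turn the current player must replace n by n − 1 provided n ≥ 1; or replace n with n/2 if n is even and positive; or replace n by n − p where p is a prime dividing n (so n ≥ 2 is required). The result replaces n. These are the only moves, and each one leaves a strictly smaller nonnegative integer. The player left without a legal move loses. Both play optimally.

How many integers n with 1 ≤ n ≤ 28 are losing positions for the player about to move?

Use the standard recursion: the mover loses at a terminal position; elsewhere, the mover wins exactly when some move hands the opponent an L position.
n=0: no move → L
n=1: W (go to 0, an L position)
n=2: W (go to 0, an L position)
n=3: W (go to 0, an L position)
n=4: L (options 2(W), 3(W) are all W)
n=5: W (go to 0, an L position)
n=6: W (go to 4, an L position)
n=7: W (go to 0, an L position)
n=8: W (go to 4, an L position)
n=9: L (options 6(W), 8(W) are all W)
n=10: W (go to 9, an L position)
n=11: W (go to 0, an L position)
n=12: W (go to 9, an L position)
n=13: W (go to 0, an L position)
n=14: L (options 7(W), 12(W), 13(W) are all W)
n=15: W (go to 14, an L position)
n=16: W (go to 14, an L position)
n=17: W (go to 0, an L position)
n=18: W (go to 9, an L position)
n=19: W (go to 0, an L position)
n=20: L (options 10(W), 15(W), 18(W), 19(W) are all W)
n=21: W (go to 14, an L position)
n=22: W (go to 20, an L position)
n=23: W (go to 0, an L position)
n=24: L (options 12(W), 21(W), 22(W), 23(W) are all W)
n=25: W (go to 20, an L position)
n=26: W (go to 24, an L position)
n=27: W (go to 24, an L position)
n=28: W (go to 14, an L position)
L entries with 1 ≤ n ≤ 28 (n=0 is outside the asked range and is not counted): n = 4, 9, 14, 20, 24; that makes 5.

5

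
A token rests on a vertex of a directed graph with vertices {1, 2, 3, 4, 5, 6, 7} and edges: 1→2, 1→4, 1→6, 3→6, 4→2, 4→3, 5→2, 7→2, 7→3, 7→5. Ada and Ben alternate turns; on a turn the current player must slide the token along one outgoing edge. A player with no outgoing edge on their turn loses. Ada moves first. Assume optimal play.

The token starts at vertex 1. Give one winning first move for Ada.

Move to 6.

Compute win/loss labels from the base case upward. A position with no move is L. Any other position is W if it can reach an L in one move, else L.
Every edge goes from a vertex to one that appears earlier in the order 2, 6, 3, 5, 7, 4, 1, so processing vertices in that order labels each vertex after all of its successors.
2: no outgoing edge → L
6: no outgoing edge → L
3: reaches L-position 6 → W
5: reaches L-position 2 → W
7: reaches L-position 2 → W
4: reaches L-position 2 → W
1: reaches L-position 6 → W
From 1, the L positions reachable in one move are: 6, 2. Any move reaching one of these is winning.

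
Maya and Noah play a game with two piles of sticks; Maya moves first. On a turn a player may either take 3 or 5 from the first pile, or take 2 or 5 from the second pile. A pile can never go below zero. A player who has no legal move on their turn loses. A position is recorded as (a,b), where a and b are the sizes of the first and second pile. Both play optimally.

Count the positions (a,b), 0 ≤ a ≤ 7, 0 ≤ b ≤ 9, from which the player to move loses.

29

Use the standard recursion: the mover loses at a terminal position; elsewhere, the mover wins exactly when some move hands the opponent an L position.
Every move lowers a or b (never raises either), so fill the grid row by row in increasing a, and left to right within a row: each cell's successors are then already labelled.
      b=0  b=1  b=2  b=3  b=4  b=5  b=6  b=7  b=8  b=9
a=0:    L    L    W    W    L    W    W    L    L    W
a=1:    L    L    W    W    L    W    W    L    L    W
a=2:    L    L    W    W    L    W    W    L    L    W
a=3:    W    W    L    L    W    W    L    W    W    L
a=4:    W    W    L    L    W    W    L    W    W    L
a=5:    W    W    L    L    W    W    L    W    W    L
a=6:    W    W    W    W    W    L    W    W    W    W
a=7:    W    W    W    W    W    L    W    W    W    W
Cells with no legal move (terminal, hence L): (0,0), (0,1), (1,0), (1,1), (2,0), (2,1).
The remaining L cells, each justified by listing all of its moves:
(0,4): only reaches (0,2)(W), which is W → L
(0,7): only reaches (0,5)(W), (0,2)(W), all W → L
(0,8): only reaches (0,6)(W), (0,3)(W), all W → L
(1,4): only reaches (1,2)(W), which is W → L
(1,7): only reaches (1,5)(W), (1,2)(W), all W → L
(1,8): only reaches (1,6)(W), (1,3)(W), all W → L
(2,4): only reaches (2,2)(W), which is W → L
(2,7): only reaches (2,5)(W), (2,2)(W), all W → L
(2,8): only reaches (2,6)(W), (2,3)(W), all W → L
(3,2): only reaches (0,2)(W), (3,0)(W), all W → L
(3,3): only reaches (0,3)(W), (3,1)(W), all W → L
(3,6): only reaches (0,6)(W), (3,4)(W), (3,1)(W), all W → L
(3,9): only reaches (0,9)(W), (3,7)(W), (3,4)(W), all W → L
(4,2): only reaches (1,2)(W), (4,0)(W), all W → L
(4,3): only reaches (1,3)(W), (4,1)(W), all W → L
(4,6): only reaches (1,6)(W), (4,4)(W), (4,1)(W), all W → L
(4,9): only reaches (1,9)(W), (4,7)(W), (4,4)(W), all W → L
(5,2): only reaches (2,2)(W), (0,2)(W), (5,0)(W), all W → L
(5,3): only reaches (2,3)(W), (0,3)(W), (5,1)(W), all W → L
(5,6): only reaches (2,6)(W), (0,6)(W), (5,4)(W), (5,1)(W), all W → L
(5,9): only reaches (2,9)(W), (0,9)(W), (5,7)(W), (5,4)(W), all W → L
(6,5): only reaches (3,5)(W), (1,5)(W), (6,3)(W), (6,0)(W), all W → L
(7,5): only reaches (4,5)(W), (2,5)(W), (7,3)(W), (7,0)(W), all W → L
Every other cell has at least one move into one of the L cells above, so it is W.
L cells per row: a=0: 5, a=1: 5, a=2: 5, a=3: 4, a=4: 4, a=5: 4, a=6: 1, a=7: 1; total 29.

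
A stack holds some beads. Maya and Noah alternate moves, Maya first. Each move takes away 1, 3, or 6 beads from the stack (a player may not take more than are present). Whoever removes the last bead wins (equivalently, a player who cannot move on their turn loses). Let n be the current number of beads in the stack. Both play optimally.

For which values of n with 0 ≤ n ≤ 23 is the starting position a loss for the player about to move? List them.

0, 2, 4, 9, 11, 13, 18, 20, 22

Label each position W (a win for the player to move) or L (a loss). A position with no legal move is L; any other position is W exactly when some move reaches an L, and L when every move reaches a W.
n=0: no move → L
n=1: can move to 0, which is L ⇒ W
n=2: the only move is to 1(W), a W ⇒ L
n=3: can move to 2, which is L ⇒ W
n=4: moves to 3(W), 1(W); every one is W ⇒ L
n=5: can move to 4, which is L ⇒ W
n=6: can move to 0, which is L ⇒ W
n=7: can move to 4, which is L ⇒ W
n=8: can move to 2, which is L ⇒ W
n=9: moves to 8(W), 6(W), 3(W); every one is W ⇒ L
n=10: can move to 9, which is L ⇒ W
n=11: moves to 10(W), 8(W), 5(W); every one is W ⇒ L
n=12: can move to 11, which is L ⇒ W
n=13: moves to 12(W), 10(W), 7(W); every one is W ⇒ L
n=14: can move to 13, which is L ⇒ W
n=15: can move to 9, which is L ⇒ W
n=16: can move to 13, which is L ⇒ W
n=17: can move to 11, which is L ⇒ W
n=18: moves to 17(W), 15(W), 12(W); every one is W ⇒ L
n=19: can move to 18, which is L ⇒ W
n=20: moves to 19(W), 17(W), 14(W); every one is W ⇒ L
n=21: can move to 20, which is L ⇒ W
n=22: moves to 21(W), 19(W), 16(W); every one is W ⇒ L
n=23: can move to 22, which is L ⇒ W
Reading off the rows marked L gives the requested list; there are 9 such values of n.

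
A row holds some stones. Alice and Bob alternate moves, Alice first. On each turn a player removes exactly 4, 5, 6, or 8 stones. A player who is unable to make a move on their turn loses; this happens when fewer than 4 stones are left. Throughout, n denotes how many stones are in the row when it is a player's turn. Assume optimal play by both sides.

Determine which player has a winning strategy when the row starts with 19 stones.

Alice wins.

Build the W/L table. Terminal = L. A non-terminal position is W if it has a move to some L; otherwise it is L.
n=0: no move → L
n=1: no move → L
n=2: no move → L
n=3: no move → L
n=4: can move to 0, which is L ⇒ W
n=5: can move to 1, which is L ⇒ W
n=6: can move to 2, which is L ⇒ W
n=7: can move to 3, which is L ⇒ W
n=8: can move to 3, which is L ⇒ W
n=9: can move to 3, which is L ⇒ W
n=10: can move to 2, which is L ⇒ W
n=11: can move to 3, which is L ⇒ W
n=12: moves to 8(W), 7(W), 6(W), 4(W); every one is W ⇒ L
n=13: moves to 9(W), 8(W), 7(W), 5(W); every one is W ⇒ L
n=14: moves to 10(W), 9(W), 8(W), 6(W); every one is W ⇒ L
n=15: moves to 11(W), 10(W), 9(W), 7(W); every one is W ⇒ L
n=16: can move to 12, which is L ⇒ W
n=17: can move to 13, which is L ⇒ W
n=18: can move to 14, which is L ⇒ W
n=19: can move to 15, which is L ⇒ W
The starting position 19 is W: Alice should remove 4, leaving 15, handing over an L position.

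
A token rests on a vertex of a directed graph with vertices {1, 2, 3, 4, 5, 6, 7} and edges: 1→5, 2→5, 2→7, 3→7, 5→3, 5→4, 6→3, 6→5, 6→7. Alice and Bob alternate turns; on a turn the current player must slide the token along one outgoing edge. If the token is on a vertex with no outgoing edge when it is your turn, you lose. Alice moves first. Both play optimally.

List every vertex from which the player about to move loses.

1, 4, 7

Compute win/loss labels from the base case upward. A position with no move is L. Any other position is W if it can reach an L in one move, else L.
Every edge goes from a vertex to one that appears earlier in the order 4, 7, 3, 5, 2, 6, 1, so processing vertices in that order labels each vertex after all of its successors.
4: no outgoing edge → L
7: no outgoing edge → L
3: W (go to 7, an L position)
5: W (go to 4, an L position)
2: W (go to 7, an L position)
6: W (go to 7, an L position)
1: L (sole option 5(W) is W)
The losing starting vertices are exactly the entries labelled L in this table (3 of them).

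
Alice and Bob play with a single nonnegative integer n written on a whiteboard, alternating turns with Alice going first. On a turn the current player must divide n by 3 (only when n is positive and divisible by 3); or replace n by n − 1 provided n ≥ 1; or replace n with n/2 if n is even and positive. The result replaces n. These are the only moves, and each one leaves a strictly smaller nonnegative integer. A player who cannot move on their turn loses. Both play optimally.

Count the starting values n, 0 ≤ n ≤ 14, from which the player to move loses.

Work bottom-up. With no move the player to move loses. Otherwise the position is W if at least one move leads to an L position for the opponent, and L if every move leads to a W.
n=0: no move → L
n=1: reaches L-position 0 → W
n=2: only reaches 1(W), which is W → L
n=3: reaches L-position 2 → W
n=4: reaches L-position 2 → W
n=5: only reaches 4(W), which is W → L
n=6: reaches L-position 2 → W
n=7: only reaches 6(W), which is W → L
n=8: reaches L-position 7 → W
n=9: only reaches 3(W), 8(W), all W → L
n=10: reaches L-position 5 → W
n=11: only reaches 10(W), which is W → L
n=12: reaches L-position 11 → W
n=13: only reaches 12(W), which is W → L
n=14: reaches L-position 7 → W
L entries with 0 ≤ n ≤ 14: n = 0, 2, 5, 7, 9, 11, 13; that makes 7.

7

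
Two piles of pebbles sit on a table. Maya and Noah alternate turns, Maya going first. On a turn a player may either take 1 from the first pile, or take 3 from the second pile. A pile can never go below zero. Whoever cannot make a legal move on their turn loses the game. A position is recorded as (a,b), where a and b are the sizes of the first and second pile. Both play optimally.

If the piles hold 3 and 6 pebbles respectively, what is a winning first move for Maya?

Move to (2,6).

Classify positions by backward induction: terminal positions (no move available) are L. From any other position, the mover wins iff some move reaches an L.
No move ever increases a pile, so every position that can arise here has a ≤ 3 and b ≤ 6; it is enough to label the cells with 0 ≤ a ≤ 3 and 0 ≤ b ≤ 6.
Every move lowers a or b (never raises either), so fill the grid row by row in increasing a, and left to right within a row: each cell's successors are then already labelled.
      b=0  b=1  b=2  b=3  b=4  b=5  b=6
a=0:    L    L    L    W    W    W    L
a=1:    W    W    W    L    L    L    W
a=2:    L    L    L    W    W    W    L
a=3:    W    W    W    L    L    L    W
Cells with no legal move (terminal, hence L): (0,0), (0,1), (0,2).
The remaining L cells, each justified by listing all of its moves:
(0,6): →(0,3)(W) only, which is W, so L
(1,3): →(0,3)(W), (1,0)(W) — all W, so L
(1,4): →(0,4)(W), (1,1)(W) — all W, so L
(1,5): →(0,5)(W), (1,2)(W) — all W, so L
(2,0): →(1,0)(W) only, which is W, so L
(2,1): →(1,1)(W) only, which is W, so L
(2,2): →(1,2)(W) only, which is W, so L
(2,6): →(1,6)(W), (2,3)(W) — all W, so L
(3,3): →(2,3)(W), (3,0)(W) — all W, so L
(3,4): →(2,4)(W), (3,1)(W) — all W, so L
(3,5): →(2,5)(W), (3,2)(W) — all W, so L
Every other cell has at least one move into one of the L cells above, so it is W.
From (3,6), the L positions reachable in one move are: (2,6), (3,3). Any move reaching one of these is winning.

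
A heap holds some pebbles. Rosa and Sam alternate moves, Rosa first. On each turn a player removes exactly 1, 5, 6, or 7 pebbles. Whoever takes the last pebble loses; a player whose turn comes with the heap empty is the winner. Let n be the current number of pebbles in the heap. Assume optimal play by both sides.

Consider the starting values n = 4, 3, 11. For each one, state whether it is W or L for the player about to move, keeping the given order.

Use the standard recursion: the mover wins at a terminal position; elsewhere, the mover wins exactly when some move hands the opponent an L position.
n=0: no move; the opponent has just taken the last pebble and therefore loses → W
n=1: only reaches 0(W), which is W → L
n=2: reaches L-position 1 → W
n=3: only reaches 2(W), which is W → L
n=4: reaches L-position 3 → W
n=5: only reaches 4(W), 0(W), all W → L
n=6: reaches L-position 5 → W
n=7: reaches L-position 1 → W
n=8: reaches L-position 3 → W
n=9: reaches L-position 3 → W
n=10: reaches L-position 5 → W
n=11: reaches L-position 5 → W

4: W, 3: L, 11: W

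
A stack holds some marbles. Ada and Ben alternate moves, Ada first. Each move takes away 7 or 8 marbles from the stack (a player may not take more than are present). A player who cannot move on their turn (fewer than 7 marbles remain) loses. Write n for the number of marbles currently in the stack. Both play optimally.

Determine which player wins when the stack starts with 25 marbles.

Work bottom-up. With no move the player to move loses. Otherwise the position is W if at least one move leads to an L position for the opponent, and L if every move leads to a W.
n=0: no move → L
n=1: no move → L
n=2: no move → L
n=3: no move → L
n=4: no move → L
n=5: no move → L
n=6: no move → L
n=7: reaches L-position 0 → W
n=8: reaches L-position 1 → W
n=9: reaches L-position 2 → W
n=10: reaches L-position 3 → W
n=11: reaches L-position 4 → W
n=12: reaches L-position 5 → W
n=13: reaches L-position 6 → W
n=14: reaches L-position 6 → W
n=15: only reaches 8(W), 7(W), all W → L
n=16: only reaches 9(W), 8(W), all W → L
n=17: only reaches 10(W), 9(W), all W → L
n=18: only reaches 11(W), 10(W), all W → L
n=19: only reaches 12(W), 11(W), all W → L
n=20: only reaches 13(W), 12(W), all W → L
n=21: only reaches 14(W), 13(W), all W → L
n=22: reaches L-position 15 → W
n=23: reaches L-position 16 → W
n=24: reaches L-position 17 → W
n=25: reaches L-position 18 → W
From 25 Ada can remove 7, leaving 18, reaching an L position.

Ada wins.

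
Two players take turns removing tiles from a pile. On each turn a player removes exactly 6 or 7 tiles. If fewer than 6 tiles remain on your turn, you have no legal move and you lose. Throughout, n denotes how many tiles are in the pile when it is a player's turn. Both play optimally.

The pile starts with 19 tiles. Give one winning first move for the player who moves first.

Use the standard recursion: the mover loses at a terminal position; elsewhere, the mover wins exactly when some move hands the opponent an L position.
n=0: no move → L
n=1: no move → L
n=2: no move → L
n=3: no move → L
n=4: no move → L
n=5: no move → L
n=6: can move to 0, which is L ⇒ W
n=7: can move to 1, which is L ⇒ W
n=8: can move to 2, which is L ⇒ W
n=9: can move to 3, which is L ⇒ W
n=10: can move to 4, which is L ⇒ W
n=11: can move to 5, which is L ⇒ W
n=12: can move to 5, which is L ⇒ W
n=13: moves to 7(W), 6(W); every one is W ⇒ L
n=14: moves to 8(W), 7(W); every one is W ⇒ L
n=15: moves to 9(W), 8(W); every one is W ⇒ L
n=16: moves to 10(W), 9(W); every one is W ⇒ L
n=17: moves to 11(W), 10(W); every one is W ⇒ L
n=18: moves to 12(W), 11(W); every one is W ⇒ L
n=19: can move to 13, which is L ⇒ W
From 19, the L positions reachable in one move are: 13.

Remove 6, leaving 13.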